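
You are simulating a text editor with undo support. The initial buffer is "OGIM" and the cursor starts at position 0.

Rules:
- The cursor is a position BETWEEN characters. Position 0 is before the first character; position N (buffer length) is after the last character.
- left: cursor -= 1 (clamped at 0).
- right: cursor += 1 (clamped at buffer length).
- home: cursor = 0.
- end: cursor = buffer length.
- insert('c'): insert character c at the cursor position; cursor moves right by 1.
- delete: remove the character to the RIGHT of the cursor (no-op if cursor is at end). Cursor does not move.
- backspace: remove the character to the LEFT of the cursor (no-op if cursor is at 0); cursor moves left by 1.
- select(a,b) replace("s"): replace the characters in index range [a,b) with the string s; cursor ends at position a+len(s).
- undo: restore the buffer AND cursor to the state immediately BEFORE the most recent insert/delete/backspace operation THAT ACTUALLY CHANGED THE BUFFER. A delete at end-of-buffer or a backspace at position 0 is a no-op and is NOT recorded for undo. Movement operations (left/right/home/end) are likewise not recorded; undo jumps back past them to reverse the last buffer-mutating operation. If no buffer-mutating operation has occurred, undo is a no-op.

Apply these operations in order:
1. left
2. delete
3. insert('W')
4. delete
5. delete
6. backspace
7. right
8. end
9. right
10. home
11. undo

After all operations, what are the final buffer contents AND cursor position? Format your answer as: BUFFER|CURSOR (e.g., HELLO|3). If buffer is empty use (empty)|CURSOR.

Answer: WM|1

Derivation:
After op 1 (left): buf='OGIM' cursor=0
After op 2 (delete): buf='GIM' cursor=0
After op 3 (insert('W')): buf='WGIM' cursor=1
After op 4 (delete): buf='WIM' cursor=1
After op 5 (delete): buf='WM' cursor=1
After op 6 (backspace): buf='M' cursor=0
After op 7 (right): buf='M' cursor=1
After op 8 (end): buf='M' cursor=1
After op 9 (right): buf='M' cursor=1
After op 10 (home): buf='M' cursor=0
After op 11 (undo): buf='WM' cursor=1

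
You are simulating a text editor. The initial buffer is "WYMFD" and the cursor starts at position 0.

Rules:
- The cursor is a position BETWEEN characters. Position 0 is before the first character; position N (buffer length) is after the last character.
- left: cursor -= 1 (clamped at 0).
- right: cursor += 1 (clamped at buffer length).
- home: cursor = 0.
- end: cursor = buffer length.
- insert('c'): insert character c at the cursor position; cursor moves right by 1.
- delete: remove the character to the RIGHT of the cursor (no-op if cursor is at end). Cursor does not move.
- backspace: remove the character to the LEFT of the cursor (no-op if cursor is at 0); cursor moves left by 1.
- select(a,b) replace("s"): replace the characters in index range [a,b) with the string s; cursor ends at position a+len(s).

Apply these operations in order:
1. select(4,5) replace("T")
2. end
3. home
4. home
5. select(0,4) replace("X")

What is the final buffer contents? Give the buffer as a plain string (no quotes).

After op 1 (select(4,5) replace("T")): buf='WYMFT' cursor=5
After op 2 (end): buf='WYMFT' cursor=5
After op 3 (home): buf='WYMFT' cursor=0
After op 4 (home): buf='WYMFT' cursor=0
After op 5 (select(0,4) replace("X")): buf='XT' cursor=1

Answer: XT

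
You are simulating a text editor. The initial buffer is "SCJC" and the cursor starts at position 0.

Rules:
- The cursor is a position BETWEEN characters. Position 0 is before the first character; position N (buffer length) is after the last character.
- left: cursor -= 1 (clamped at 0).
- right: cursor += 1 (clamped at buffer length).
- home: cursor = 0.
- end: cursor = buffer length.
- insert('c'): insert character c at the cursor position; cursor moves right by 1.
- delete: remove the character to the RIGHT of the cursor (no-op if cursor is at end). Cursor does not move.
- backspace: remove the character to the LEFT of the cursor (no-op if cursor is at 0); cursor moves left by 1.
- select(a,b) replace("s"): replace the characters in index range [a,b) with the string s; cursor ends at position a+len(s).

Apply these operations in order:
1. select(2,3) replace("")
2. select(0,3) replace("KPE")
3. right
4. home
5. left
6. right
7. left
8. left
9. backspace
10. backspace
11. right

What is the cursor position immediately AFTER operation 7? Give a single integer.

Answer: 0

Derivation:
After op 1 (select(2,3) replace("")): buf='SCC' cursor=2
After op 2 (select(0,3) replace("KPE")): buf='KPE' cursor=3
After op 3 (right): buf='KPE' cursor=3
After op 4 (home): buf='KPE' cursor=0
After op 5 (left): buf='KPE' cursor=0
After op 6 (right): buf='KPE' cursor=1
After op 7 (left): buf='KPE' cursor=0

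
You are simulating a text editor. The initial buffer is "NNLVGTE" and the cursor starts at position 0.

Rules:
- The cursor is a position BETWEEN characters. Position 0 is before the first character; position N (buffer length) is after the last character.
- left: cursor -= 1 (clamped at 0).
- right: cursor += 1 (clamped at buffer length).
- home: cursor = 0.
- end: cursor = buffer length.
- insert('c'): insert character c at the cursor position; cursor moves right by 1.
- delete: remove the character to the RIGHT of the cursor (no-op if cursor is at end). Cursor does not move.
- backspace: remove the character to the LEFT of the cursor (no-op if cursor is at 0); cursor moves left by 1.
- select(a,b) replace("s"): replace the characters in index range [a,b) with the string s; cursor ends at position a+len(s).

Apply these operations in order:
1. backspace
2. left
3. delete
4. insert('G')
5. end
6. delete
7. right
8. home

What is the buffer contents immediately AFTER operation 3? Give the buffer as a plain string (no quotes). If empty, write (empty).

Answer: NLVGTE

Derivation:
After op 1 (backspace): buf='NNLVGTE' cursor=0
After op 2 (left): buf='NNLVGTE' cursor=0
After op 3 (delete): buf='NLVGTE' cursor=0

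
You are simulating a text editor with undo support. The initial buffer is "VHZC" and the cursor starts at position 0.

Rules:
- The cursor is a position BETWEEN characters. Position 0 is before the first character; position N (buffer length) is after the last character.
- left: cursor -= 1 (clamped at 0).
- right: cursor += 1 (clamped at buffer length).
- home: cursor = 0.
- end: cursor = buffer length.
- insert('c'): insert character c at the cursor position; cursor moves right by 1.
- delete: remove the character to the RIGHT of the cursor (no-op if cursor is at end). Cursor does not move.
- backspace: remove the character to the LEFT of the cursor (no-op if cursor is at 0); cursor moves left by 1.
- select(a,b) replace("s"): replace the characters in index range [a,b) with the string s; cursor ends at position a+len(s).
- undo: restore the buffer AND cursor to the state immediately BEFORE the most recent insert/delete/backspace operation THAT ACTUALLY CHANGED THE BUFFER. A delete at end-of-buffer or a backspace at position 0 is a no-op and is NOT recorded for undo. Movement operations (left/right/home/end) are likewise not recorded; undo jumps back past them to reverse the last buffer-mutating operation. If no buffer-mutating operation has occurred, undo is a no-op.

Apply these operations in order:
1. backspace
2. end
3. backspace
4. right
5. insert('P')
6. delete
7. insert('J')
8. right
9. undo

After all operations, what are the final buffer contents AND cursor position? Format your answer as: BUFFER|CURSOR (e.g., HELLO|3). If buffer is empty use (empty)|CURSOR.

Answer: VHZP|4

Derivation:
After op 1 (backspace): buf='VHZC' cursor=0
After op 2 (end): buf='VHZC' cursor=4
After op 3 (backspace): buf='VHZ' cursor=3
After op 4 (right): buf='VHZ' cursor=3
After op 5 (insert('P')): buf='VHZP' cursor=4
After op 6 (delete): buf='VHZP' cursor=4
After op 7 (insert('J')): buf='VHZPJ' cursor=5
After op 8 (right): buf='VHZPJ' cursor=5
After op 9 (undo): buf='VHZP' cursor=4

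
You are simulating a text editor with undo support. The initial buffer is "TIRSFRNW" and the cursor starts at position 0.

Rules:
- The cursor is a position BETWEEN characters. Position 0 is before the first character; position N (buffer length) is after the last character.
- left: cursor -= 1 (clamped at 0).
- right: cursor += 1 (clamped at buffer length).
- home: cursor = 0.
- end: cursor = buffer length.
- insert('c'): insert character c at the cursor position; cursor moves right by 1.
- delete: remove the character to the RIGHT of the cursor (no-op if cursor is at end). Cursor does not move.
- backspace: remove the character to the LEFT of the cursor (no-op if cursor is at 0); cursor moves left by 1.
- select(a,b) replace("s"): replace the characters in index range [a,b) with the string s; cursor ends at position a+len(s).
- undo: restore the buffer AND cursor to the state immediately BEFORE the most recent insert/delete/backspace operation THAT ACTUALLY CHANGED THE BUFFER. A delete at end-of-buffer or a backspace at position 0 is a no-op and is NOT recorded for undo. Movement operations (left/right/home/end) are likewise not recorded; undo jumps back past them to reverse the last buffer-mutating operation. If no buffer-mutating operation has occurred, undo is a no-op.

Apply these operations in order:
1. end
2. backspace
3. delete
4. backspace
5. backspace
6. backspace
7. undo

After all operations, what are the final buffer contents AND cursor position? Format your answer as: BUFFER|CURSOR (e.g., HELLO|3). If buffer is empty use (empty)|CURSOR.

Answer: TIRSF|5

Derivation:
After op 1 (end): buf='TIRSFRNW' cursor=8
After op 2 (backspace): buf='TIRSFRN' cursor=7
After op 3 (delete): buf='TIRSFRN' cursor=7
After op 4 (backspace): buf='TIRSFR' cursor=6
After op 5 (backspace): buf='TIRSF' cursor=5
After op 6 (backspace): buf='TIRS' cursor=4
After op 7 (undo): buf='TIRSF' cursor=5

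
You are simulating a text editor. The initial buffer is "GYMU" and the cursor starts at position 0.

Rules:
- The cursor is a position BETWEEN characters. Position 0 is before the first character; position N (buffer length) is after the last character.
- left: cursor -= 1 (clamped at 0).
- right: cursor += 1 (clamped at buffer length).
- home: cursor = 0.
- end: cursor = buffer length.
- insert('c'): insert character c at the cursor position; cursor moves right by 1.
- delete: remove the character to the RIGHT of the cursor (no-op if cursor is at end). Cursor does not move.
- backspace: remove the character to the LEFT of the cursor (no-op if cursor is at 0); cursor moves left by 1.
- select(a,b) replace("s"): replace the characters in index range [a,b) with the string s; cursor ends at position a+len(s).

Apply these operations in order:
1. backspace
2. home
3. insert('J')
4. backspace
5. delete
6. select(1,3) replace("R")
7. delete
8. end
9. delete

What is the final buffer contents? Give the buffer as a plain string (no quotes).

After op 1 (backspace): buf='GYMU' cursor=0
After op 2 (home): buf='GYMU' cursor=0
After op 3 (insert('J')): buf='JGYMU' cursor=1
After op 4 (backspace): buf='GYMU' cursor=0
After op 5 (delete): buf='YMU' cursor=0
After op 6 (select(1,3) replace("R")): buf='YR' cursor=2
After op 7 (delete): buf='YR' cursor=2
After op 8 (end): buf='YR' cursor=2
After op 9 (delete): buf='YR' cursor=2

Answer: YR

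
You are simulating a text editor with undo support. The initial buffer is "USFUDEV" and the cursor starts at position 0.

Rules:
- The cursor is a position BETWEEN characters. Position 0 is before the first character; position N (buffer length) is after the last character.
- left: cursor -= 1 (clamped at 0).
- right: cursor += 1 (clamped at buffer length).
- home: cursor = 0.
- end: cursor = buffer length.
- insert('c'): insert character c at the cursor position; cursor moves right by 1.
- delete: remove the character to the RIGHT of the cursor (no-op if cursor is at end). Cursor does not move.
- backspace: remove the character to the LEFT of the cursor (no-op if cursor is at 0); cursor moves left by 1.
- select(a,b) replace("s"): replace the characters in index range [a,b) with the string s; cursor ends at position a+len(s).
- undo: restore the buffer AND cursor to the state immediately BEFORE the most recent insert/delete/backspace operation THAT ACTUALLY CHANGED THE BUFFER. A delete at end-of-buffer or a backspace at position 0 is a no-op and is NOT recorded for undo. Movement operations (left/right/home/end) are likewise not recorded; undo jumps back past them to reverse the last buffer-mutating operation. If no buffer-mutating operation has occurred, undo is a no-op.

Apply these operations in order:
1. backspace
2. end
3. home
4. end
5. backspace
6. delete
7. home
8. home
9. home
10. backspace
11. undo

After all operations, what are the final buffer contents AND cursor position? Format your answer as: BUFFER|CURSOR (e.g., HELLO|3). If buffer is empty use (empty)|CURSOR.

Answer: USFUDEV|7

Derivation:
After op 1 (backspace): buf='USFUDEV' cursor=0
After op 2 (end): buf='USFUDEV' cursor=7
After op 3 (home): buf='USFUDEV' cursor=0
After op 4 (end): buf='USFUDEV' cursor=7
After op 5 (backspace): buf='USFUDE' cursor=6
After op 6 (delete): buf='USFUDE' cursor=6
After op 7 (home): buf='USFUDE' cursor=0
After op 8 (home): buf='USFUDE' cursor=0
After op 9 (home): buf='USFUDE' cursor=0
After op 10 (backspace): buf='USFUDE' cursor=0
After op 11 (undo): buf='USFUDEV' cursor=7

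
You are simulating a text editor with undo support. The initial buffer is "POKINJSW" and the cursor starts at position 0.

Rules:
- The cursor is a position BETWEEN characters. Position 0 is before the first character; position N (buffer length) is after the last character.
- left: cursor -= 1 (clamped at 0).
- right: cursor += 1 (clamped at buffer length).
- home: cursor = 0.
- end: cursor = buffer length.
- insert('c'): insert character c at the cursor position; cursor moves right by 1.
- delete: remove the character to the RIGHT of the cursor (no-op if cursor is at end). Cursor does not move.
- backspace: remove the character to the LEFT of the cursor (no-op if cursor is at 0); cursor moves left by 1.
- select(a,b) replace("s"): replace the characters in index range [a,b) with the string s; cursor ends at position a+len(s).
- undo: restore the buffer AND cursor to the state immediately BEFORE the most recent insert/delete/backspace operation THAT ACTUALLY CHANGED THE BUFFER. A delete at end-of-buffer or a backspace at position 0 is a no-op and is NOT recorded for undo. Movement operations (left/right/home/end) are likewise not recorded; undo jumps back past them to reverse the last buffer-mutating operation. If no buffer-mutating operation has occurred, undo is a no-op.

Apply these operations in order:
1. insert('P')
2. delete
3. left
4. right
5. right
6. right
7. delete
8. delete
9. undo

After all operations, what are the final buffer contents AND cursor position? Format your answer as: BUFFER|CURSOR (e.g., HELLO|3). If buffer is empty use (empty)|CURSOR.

Answer: POKNJSW|3

Derivation:
After op 1 (insert('P')): buf='PPOKINJSW' cursor=1
After op 2 (delete): buf='POKINJSW' cursor=1
After op 3 (left): buf='POKINJSW' cursor=0
After op 4 (right): buf='POKINJSW' cursor=1
After op 5 (right): buf='POKINJSW' cursor=2
After op 6 (right): buf='POKINJSW' cursor=3
After op 7 (delete): buf='POKNJSW' cursor=3
After op 8 (delete): buf='POKJSW' cursor=3
After op 9 (undo): buf='POKNJSW' cursor=3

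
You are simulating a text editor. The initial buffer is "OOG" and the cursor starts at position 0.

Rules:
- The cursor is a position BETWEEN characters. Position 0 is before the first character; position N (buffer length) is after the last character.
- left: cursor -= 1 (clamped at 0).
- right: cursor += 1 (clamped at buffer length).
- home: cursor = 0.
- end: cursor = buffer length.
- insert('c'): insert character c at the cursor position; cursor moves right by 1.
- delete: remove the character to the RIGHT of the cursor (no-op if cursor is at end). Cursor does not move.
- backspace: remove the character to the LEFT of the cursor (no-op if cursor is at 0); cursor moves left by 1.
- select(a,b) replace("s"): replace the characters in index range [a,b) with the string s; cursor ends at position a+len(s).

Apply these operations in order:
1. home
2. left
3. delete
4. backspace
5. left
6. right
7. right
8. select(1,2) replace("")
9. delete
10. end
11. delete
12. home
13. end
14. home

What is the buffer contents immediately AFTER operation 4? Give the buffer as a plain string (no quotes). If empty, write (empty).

After op 1 (home): buf='OOG' cursor=0
After op 2 (left): buf='OOG' cursor=0
After op 3 (delete): buf='OG' cursor=0
After op 4 (backspace): buf='OG' cursor=0

Answer: OG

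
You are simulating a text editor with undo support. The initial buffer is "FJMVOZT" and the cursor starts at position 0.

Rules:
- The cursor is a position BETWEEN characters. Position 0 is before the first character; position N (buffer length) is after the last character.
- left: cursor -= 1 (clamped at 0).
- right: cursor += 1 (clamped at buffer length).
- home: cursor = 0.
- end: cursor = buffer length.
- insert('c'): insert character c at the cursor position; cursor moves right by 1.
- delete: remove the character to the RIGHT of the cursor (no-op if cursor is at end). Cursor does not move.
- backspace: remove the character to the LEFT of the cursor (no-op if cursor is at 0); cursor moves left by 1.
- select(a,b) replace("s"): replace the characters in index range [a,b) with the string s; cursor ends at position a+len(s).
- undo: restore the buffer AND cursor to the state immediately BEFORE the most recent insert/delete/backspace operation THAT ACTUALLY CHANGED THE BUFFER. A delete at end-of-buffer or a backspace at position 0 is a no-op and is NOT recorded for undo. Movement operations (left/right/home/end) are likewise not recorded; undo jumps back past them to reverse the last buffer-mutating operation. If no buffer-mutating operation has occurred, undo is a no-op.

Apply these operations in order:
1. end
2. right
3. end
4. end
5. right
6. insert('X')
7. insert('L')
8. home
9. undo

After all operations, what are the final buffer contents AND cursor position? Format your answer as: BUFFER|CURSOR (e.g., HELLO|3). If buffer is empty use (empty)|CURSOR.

After op 1 (end): buf='FJMVOZT' cursor=7
After op 2 (right): buf='FJMVOZT' cursor=7
After op 3 (end): buf='FJMVOZT' cursor=7
After op 4 (end): buf='FJMVOZT' cursor=7
After op 5 (right): buf='FJMVOZT' cursor=7
After op 6 (insert('X')): buf='FJMVOZTX' cursor=8
After op 7 (insert('L')): buf='FJMVOZTXL' cursor=9
After op 8 (home): buf='FJMVOZTXL' cursor=0
After op 9 (undo): buf='FJMVOZTX' cursor=8

Answer: FJMVOZTX|8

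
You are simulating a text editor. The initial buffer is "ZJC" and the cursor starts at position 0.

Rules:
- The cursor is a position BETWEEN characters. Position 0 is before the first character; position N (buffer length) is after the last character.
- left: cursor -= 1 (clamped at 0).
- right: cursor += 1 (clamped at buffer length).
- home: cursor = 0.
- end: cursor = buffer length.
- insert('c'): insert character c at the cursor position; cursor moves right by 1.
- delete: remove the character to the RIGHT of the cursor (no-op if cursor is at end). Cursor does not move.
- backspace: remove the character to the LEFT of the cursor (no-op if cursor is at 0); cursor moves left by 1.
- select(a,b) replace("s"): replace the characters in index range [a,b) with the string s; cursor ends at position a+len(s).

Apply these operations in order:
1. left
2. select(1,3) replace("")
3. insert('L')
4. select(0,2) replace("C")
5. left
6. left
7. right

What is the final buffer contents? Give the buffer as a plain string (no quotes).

Answer: C

Derivation:
After op 1 (left): buf='ZJC' cursor=0
After op 2 (select(1,3) replace("")): buf='Z' cursor=1
After op 3 (insert('L')): buf='ZL' cursor=2
After op 4 (select(0,2) replace("C")): buf='C' cursor=1
After op 5 (left): buf='C' cursor=0
After op 6 (left): buf='C' cursor=0
After op 7 (right): buf='C' cursor=1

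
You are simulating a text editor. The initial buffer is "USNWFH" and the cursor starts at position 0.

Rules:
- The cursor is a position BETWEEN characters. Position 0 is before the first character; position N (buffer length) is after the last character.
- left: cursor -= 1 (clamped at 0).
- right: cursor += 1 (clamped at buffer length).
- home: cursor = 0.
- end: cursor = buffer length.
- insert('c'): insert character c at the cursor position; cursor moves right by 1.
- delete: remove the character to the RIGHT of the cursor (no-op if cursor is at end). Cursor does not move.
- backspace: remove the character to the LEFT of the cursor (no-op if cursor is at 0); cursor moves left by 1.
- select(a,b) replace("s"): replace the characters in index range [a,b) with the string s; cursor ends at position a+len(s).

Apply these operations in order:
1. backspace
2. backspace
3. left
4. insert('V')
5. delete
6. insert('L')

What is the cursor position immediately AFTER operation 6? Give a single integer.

After op 1 (backspace): buf='USNWFH' cursor=0
After op 2 (backspace): buf='USNWFH' cursor=0
After op 3 (left): buf='USNWFH' cursor=0
After op 4 (insert('V')): buf='VUSNWFH' cursor=1
After op 5 (delete): buf='VSNWFH' cursor=1
After op 6 (insert('L')): buf='VLSNWFH' cursor=2

Answer: 2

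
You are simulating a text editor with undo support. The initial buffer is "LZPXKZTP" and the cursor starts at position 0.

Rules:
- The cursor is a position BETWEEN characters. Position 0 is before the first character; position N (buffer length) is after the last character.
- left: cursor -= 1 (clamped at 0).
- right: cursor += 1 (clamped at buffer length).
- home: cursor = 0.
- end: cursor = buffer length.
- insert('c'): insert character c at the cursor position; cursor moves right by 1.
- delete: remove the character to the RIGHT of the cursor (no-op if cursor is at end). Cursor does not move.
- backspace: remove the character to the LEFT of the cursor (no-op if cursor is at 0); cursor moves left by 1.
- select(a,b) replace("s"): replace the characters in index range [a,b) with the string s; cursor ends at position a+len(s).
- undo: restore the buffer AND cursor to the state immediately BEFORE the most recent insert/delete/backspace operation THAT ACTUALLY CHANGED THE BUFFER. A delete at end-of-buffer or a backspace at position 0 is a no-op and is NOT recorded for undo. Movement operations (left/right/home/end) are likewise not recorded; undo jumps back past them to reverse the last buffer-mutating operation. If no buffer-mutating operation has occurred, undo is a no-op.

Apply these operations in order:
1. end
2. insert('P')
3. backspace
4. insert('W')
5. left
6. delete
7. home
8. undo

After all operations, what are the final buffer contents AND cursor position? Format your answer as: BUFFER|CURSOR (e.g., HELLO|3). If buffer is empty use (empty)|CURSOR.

After op 1 (end): buf='LZPXKZTP' cursor=8
After op 2 (insert('P')): buf='LZPXKZTPP' cursor=9
After op 3 (backspace): buf='LZPXKZTP' cursor=8
After op 4 (insert('W')): buf='LZPXKZTPW' cursor=9
After op 5 (left): buf='LZPXKZTPW' cursor=8
After op 6 (delete): buf='LZPXKZTP' cursor=8
After op 7 (home): buf='LZPXKZTP' cursor=0
After op 8 (undo): buf='LZPXKZTPW' cursor=8

Answer: LZPXKZTPW|8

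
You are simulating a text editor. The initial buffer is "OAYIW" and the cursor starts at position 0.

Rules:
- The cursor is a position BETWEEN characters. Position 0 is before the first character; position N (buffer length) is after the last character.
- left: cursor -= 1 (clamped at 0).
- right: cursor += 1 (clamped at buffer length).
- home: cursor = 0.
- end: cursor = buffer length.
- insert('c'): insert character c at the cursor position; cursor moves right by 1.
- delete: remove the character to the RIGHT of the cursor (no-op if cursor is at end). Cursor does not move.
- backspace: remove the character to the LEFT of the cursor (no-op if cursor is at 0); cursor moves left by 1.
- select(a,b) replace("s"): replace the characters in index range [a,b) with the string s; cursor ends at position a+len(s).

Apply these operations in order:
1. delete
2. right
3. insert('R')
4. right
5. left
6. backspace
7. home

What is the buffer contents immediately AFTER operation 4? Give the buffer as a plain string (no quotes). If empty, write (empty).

Answer: ARYIW

Derivation:
After op 1 (delete): buf='AYIW' cursor=0
After op 2 (right): buf='AYIW' cursor=1
After op 3 (insert('R')): buf='ARYIW' cursor=2
After op 4 (right): buf='ARYIW' cursor=3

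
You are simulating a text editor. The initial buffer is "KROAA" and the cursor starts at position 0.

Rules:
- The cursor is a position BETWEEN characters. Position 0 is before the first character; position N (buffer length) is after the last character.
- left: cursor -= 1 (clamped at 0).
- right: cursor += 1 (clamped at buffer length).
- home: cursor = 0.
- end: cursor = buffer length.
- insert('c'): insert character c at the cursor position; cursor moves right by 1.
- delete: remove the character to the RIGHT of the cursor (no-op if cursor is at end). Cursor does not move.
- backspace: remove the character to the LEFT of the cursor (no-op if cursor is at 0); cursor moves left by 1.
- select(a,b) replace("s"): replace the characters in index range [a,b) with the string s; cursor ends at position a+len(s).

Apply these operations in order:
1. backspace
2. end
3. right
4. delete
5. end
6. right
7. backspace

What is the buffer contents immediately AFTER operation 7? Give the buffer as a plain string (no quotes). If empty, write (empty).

After op 1 (backspace): buf='KROAA' cursor=0
After op 2 (end): buf='KROAA' cursor=5
After op 3 (right): buf='KROAA' cursor=5
After op 4 (delete): buf='KROAA' cursor=5
After op 5 (end): buf='KROAA' cursor=5
After op 6 (right): buf='KROAA' cursor=5
After op 7 (backspace): buf='KROA' cursor=4

Answer: KROA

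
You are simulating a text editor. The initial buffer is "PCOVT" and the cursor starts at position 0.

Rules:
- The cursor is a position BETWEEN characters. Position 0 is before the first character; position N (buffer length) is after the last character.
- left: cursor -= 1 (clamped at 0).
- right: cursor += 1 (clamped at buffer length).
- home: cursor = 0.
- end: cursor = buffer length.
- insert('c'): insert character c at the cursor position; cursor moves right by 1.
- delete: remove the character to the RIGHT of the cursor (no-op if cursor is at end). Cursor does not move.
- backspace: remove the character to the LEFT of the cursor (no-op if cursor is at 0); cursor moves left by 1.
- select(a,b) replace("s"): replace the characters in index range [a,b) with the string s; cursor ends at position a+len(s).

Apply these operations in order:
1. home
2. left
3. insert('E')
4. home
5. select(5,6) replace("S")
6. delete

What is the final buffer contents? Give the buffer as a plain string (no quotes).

After op 1 (home): buf='PCOVT' cursor=0
After op 2 (left): buf='PCOVT' cursor=0
After op 3 (insert('E')): buf='EPCOVT' cursor=1
After op 4 (home): buf='EPCOVT' cursor=0
After op 5 (select(5,6) replace("S")): buf='EPCOVS' cursor=6
After op 6 (delete): buf='EPCOVS' cursor=6

Answer: EPCOVS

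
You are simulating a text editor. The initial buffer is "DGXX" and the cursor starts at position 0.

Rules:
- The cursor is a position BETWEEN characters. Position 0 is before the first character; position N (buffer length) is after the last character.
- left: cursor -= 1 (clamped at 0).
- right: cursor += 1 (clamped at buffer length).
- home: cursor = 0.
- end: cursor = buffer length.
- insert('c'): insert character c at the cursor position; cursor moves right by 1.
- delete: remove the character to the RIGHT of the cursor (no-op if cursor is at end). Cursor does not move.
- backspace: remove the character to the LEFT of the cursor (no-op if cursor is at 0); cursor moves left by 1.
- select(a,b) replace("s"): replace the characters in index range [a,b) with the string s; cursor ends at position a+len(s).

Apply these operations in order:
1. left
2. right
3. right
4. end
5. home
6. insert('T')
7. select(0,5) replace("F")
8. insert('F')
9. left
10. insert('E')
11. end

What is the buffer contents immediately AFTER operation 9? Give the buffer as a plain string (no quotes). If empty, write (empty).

After op 1 (left): buf='DGXX' cursor=0
After op 2 (right): buf='DGXX' cursor=1
After op 3 (right): buf='DGXX' cursor=2
After op 4 (end): buf='DGXX' cursor=4
After op 5 (home): buf='DGXX' cursor=0
After op 6 (insert('T')): buf='TDGXX' cursor=1
After op 7 (select(0,5) replace("F")): buf='F' cursor=1
After op 8 (insert('F')): buf='FF' cursor=2
After op 9 (left): buf='FF' cursor=1

Answer: FF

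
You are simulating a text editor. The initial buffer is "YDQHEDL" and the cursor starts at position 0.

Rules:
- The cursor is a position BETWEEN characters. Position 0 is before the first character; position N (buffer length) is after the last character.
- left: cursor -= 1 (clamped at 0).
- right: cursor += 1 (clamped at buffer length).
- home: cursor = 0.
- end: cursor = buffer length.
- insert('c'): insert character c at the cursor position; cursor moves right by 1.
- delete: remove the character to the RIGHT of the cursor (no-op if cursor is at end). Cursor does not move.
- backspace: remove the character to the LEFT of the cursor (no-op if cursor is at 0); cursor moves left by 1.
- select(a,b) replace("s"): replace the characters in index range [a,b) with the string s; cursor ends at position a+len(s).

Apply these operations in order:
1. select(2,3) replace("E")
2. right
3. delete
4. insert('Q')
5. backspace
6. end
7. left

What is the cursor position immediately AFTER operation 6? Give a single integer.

After op 1 (select(2,3) replace("E")): buf='YDEHEDL' cursor=3
After op 2 (right): buf='YDEHEDL' cursor=4
After op 3 (delete): buf='YDEHDL' cursor=4
After op 4 (insert('Q')): buf='YDEHQDL' cursor=5
After op 5 (backspace): buf='YDEHDL' cursor=4
After op 6 (end): buf='YDEHDL' cursor=6

Answer: 6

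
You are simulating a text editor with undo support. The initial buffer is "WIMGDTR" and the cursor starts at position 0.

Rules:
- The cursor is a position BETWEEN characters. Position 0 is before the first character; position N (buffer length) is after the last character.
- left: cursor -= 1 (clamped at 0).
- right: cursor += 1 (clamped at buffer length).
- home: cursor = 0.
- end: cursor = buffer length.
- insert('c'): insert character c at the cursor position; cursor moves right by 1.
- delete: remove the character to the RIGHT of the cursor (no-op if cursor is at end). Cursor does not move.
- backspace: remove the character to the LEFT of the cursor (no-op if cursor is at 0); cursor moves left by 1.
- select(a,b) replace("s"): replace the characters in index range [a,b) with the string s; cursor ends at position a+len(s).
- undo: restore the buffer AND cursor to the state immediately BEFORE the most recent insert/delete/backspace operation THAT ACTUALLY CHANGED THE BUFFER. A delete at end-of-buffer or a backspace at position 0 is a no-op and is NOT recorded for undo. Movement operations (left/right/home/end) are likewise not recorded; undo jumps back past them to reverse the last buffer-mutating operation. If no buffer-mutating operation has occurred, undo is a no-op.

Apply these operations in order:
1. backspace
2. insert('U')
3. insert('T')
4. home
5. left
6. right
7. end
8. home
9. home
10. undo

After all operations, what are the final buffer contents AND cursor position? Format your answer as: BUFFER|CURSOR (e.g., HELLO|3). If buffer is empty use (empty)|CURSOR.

Answer: UWIMGDTR|1

Derivation:
After op 1 (backspace): buf='WIMGDTR' cursor=0
After op 2 (insert('U')): buf='UWIMGDTR' cursor=1
After op 3 (insert('T')): buf='UTWIMGDTR' cursor=2
After op 4 (home): buf='UTWIMGDTR' cursor=0
After op 5 (left): buf='UTWIMGDTR' cursor=0
After op 6 (right): buf='UTWIMGDTR' cursor=1
After op 7 (end): buf='UTWIMGDTR' cursor=9
After op 8 (home): buf='UTWIMGDTR' cursor=0
After op 9 (home): buf='UTWIMGDTR' cursor=0
After op 10 (undo): buf='UWIMGDTR' cursor=1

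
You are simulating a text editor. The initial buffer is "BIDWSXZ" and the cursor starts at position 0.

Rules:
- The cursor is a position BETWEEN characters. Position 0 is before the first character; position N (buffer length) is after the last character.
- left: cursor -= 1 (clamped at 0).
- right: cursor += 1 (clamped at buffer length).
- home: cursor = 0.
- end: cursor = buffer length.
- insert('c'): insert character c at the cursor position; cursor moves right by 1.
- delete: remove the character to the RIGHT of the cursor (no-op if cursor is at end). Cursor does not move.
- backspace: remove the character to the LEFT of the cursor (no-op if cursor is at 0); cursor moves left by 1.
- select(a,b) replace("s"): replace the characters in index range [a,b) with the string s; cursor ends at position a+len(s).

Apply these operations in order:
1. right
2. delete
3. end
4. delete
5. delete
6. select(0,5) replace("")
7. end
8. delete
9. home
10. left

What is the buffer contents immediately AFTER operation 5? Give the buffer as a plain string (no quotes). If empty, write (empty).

Answer: BDWSXZ

Derivation:
After op 1 (right): buf='BIDWSXZ' cursor=1
After op 2 (delete): buf='BDWSXZ' cursor=1
After op 3 (end): buf='BDWSXZ' cursor=6
After op 4 (delete): buf='BDWSXZ' cursor=6
After op 5 (delete): buf='BDWSXZ' cursor=6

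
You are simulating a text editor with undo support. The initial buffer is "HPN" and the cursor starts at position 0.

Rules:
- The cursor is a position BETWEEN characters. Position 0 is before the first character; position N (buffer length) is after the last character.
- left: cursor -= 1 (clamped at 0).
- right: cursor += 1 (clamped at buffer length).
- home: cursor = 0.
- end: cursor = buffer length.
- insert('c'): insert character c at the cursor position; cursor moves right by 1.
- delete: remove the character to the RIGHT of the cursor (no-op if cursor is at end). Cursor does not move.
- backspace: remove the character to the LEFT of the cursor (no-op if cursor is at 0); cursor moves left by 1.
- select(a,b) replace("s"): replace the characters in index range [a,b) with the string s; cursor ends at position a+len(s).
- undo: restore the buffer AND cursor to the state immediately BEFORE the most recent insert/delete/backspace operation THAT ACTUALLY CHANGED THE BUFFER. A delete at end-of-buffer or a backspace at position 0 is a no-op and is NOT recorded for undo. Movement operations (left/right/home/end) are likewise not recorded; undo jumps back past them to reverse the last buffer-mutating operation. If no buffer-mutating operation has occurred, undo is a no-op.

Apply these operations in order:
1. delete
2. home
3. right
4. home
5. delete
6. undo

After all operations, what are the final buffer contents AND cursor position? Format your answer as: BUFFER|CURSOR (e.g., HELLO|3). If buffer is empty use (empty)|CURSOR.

Answer: PN|0

Derivation:
After op 1 (delete): buf='PN' cursor=0
After op 2 (home): buf='PN' cursor=0
After op 3 (right): buf='PN' cursor=1
After op 4 (home): buf='PN' cursor=0
After op 5 (delete): buf='N' cursor=0
After op 6 (undo): buf='PN' cursor=0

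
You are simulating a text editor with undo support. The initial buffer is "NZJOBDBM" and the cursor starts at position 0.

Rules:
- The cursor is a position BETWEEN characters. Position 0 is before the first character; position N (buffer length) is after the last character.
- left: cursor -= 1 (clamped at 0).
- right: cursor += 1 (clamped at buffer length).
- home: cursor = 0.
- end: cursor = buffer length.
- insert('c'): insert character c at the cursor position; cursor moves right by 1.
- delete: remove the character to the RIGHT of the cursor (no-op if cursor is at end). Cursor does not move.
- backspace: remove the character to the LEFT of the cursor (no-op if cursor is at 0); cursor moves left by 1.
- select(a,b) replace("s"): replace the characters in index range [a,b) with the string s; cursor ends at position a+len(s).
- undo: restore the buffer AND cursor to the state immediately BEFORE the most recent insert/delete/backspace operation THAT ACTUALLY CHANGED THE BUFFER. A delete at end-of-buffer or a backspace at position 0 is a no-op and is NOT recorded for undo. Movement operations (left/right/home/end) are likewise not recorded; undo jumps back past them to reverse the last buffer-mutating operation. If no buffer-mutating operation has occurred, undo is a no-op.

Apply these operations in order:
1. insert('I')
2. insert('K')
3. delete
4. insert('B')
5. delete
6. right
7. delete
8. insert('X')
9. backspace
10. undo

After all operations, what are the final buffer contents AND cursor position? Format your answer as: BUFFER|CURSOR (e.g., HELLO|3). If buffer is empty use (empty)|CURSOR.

Answer: IKBJXBDBM|5

Derivation:
After op 1 (insert('I')): buf='INZJOBDBM' cursor=1
After op 2 (insert('K')): buf='IKNZJOBDBM' cursor=2
After op 3 (delete): buf='IKZJOBDBM' cursor=2
After op 4 (insert('B')): buf='IKBZJOBDBM' cursor=3
After op 5 (delete): buf='IKBJOBDBM' cursor=3
After op 6 (right): buf='IKBJOBDBM' cursor=4
After op 7 (delete): buf='IKBJBDBM' cursor=4
After op 8 (insert('X')): buf='IKBJXBDBM' cursor=5
After op 9 (backspace): buf='IKBJBDBM' cursor=4
After op 10 (undo): buf='IKBJXBDBM' cursor=5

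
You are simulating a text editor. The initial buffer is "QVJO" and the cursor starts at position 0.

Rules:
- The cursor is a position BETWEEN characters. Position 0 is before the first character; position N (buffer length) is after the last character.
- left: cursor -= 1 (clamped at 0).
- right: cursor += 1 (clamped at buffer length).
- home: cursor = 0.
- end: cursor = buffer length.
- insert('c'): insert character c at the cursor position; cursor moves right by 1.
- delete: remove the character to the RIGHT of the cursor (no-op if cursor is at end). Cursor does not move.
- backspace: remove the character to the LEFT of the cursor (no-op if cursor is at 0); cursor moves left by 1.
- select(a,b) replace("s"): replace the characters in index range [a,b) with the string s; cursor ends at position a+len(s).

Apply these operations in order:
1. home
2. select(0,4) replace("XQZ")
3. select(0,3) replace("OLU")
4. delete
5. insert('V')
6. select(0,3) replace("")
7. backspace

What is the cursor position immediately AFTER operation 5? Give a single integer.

After op 1 (home): buf='QVJO' cursor=0
After op 2 (select(0,4) replace("XQZ")): buf='XQZ' cursor=3
After op 3 (select(0,3) replace("OLU")): buf='OLU' cursor=3
After op 4 (delete): buf='OLU' cursor=3
After op 5 (insert('V')): buf='OLUV' cursor=4

Answer: 4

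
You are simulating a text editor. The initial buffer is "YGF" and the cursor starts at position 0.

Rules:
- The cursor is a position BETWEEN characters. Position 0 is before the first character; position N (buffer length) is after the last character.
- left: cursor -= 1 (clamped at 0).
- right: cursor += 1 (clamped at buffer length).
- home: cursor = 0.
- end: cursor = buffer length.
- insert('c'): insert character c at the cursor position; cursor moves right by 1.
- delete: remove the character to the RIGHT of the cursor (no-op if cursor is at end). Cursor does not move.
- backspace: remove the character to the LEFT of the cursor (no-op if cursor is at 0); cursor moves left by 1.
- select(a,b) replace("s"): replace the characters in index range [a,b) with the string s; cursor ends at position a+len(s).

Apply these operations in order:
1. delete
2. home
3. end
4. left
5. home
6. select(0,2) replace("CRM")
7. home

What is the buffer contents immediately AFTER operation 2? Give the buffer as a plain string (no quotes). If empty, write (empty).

Answer: GF

Derivation:
After op 1 (delete): buf='GF' cursor=0
After op 2 (home): buf='GF' cursor=0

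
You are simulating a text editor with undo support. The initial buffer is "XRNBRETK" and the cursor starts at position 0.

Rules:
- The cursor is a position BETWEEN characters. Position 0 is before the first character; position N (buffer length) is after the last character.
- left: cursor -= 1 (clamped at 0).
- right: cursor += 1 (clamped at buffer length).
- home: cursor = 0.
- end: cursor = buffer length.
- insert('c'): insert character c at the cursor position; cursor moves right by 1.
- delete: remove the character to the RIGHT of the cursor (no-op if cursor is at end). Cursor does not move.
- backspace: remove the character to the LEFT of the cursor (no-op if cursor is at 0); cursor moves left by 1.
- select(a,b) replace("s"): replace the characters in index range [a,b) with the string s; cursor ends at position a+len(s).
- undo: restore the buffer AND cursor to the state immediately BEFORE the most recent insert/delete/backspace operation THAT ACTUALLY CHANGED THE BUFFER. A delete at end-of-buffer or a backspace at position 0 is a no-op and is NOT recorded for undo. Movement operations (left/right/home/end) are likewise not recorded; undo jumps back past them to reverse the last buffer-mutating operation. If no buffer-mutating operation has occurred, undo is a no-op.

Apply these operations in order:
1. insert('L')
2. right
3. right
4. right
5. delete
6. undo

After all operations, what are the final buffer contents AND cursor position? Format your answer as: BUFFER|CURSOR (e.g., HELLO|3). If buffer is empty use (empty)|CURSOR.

Answer: LXRNBRETK|4

Derivation:
After op 1 (insert('L')): buf='LXRNBRETK' cursor=1
After op 2 (right): buf='LXRNBRETK' cursor=2
After op 3 (right): buf='LXRNBRETK' cursor=3
After op 4 (right): buf='LXRNBRETK' cursor=4
After op 5 (delete): buf='LXRNRETK' cursor=4
After op 6 (undo): buf='LXRNBRETK' cursor=4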